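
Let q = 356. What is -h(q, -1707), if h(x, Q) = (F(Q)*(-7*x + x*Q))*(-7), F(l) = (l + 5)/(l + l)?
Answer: -3634866088/1707 ≈ -2.1294e+6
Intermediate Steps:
F(l) = (5 + l)/(2*l) (F(l) = (5 + l)/((2*l)) = (5 + l)*(1/(2*l)) = (5 + l)/(2*l))
h(x, Q) = -7*(5 + Q)*(-7*x + Q*x)/(2*Q) (h(x, Q) = (((5 + Q)/(2*Q))*(-7*x + x*Q))*(-7) = (((5 + Q)/(2*Q))*(-7*x + Q*x))*(-7) = ((5 + Q)*(-7*x + Q*x)/(2*Q))*(-7) = -7*(5 + Q)*(-7*x + Q*x)/(2*Q))
-h(q, -1707) = -(-7)*356*(-7 - 1707)*(5 - 1707)/(2*(-1707)) = -(-7)*356*(-1)*(-1714)*(-1702)/(2*1707) = -1*3634866088/1707 = -3634866088/1707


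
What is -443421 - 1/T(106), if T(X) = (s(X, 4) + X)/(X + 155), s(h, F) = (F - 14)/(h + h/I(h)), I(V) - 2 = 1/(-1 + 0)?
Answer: -4980088917/11231 ≈ -4.4342e+5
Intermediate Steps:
I(V) = 1 (I(V) = 2 + 1/(-1 + 0) = 2 + 1/(-1) = 2 - 1 = 1)
s(h, F) = (-14 + F)/(2*h) (s(h, F) = (F - 14)/(h + h/1) = (-14 + F)/(h + h*1) = (-14 + F)/(h + h) = (-14 + F)/((2*h)) = (-14 + F)*(1/(2*h)) = (-14 + F)/(2*h))
T(X) = (X - 5/X)/(155 + X) (T(X) = ((-14 + 4)/(2*X) + X)/(X + 155) = ((½)*(-10)/X + X)/(155 + X) = (-5/X + X)/(155 + X) = (X - 5/X)/(155 + X))
-443421 - 1/T(106) = -443421 - 1/((-5 + 106²)/(106*(155 + 106))) = -443421 - 1/((1/106)*(-5 + 11236)/261) = -443421 - 1/((1/106)*(1/261)*11231) = -443421 - 1/11231/27666 = -443421 - 1*27666/11231 = -443421 - 27666/11231 = -4980088917/11231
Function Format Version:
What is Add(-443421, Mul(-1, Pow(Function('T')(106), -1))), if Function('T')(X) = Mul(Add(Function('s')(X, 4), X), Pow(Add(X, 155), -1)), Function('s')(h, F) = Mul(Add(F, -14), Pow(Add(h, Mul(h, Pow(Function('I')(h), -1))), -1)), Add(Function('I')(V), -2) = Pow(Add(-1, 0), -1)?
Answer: Rational(-4980088917, 11231) ≈ -4.4342e+5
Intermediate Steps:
Function('I')(V) = 1 (Function('I')(V) = Add(2, Pow(Add(-1, 0), -1)) = Add(2, Pow(-1, -1)) = Add(2, -1) = 1)
Function('s')(h, F) = Mul(Rational(1, 2), Pow(h, -1), Add(-14, F)) (Function('s')(h, F) = Mul(Add(F, -14), Pow(Add(h, Mul(h, Pow(1, -1))), -1)) = Mul(Add(-14, F), Pow(Add(h, Mul(h, 1)), -1)) = Mul(Add(-14, F), Pow(Add(h, h), -1)) = Mul(Add(-14, F), Pow(Mul(2, h), -1)) = Mul(Add(-14, F), Mul(Rational(1, 2), Pow(h, -1))) = Mul(Rational(1, 2), Pow(h, -1), Add(-14, F)))
Function('T')(X) = Mul(Pow(Add(155, X), -1), Add(X, Mul(-5, Pow(X, -1)))) (Function('T')(X) = Mul(Add(Mul(Rational(1, 2), Pow(X, -1), Add(-14, 4)), X), Pow(Add(X, 155), -1)) = Mul(Add(Mul(Rational(1, 2), Pow(X, -1), -10), X), Pow(Add(155, X), -1)) = Mul(Add(Mul(-5, Pow(X, -1)), X), Pow(Add(155, X), -1)) = Mul(Add(X, Mul(-5, Pow(X, -1))), Pow(Add(155, X), -1)) = Mul(Pow(Add(155, X), -1), Add(X, Mul(-5, Pow(X, -1)))))
Add(-443421, Mul(-1, Pow(Function('T')(106), -1))) = Add(-443421, Mul(-1, Pow(Mul(Pow(106, -1), Pow(Add(155, 106), -1), Add(-5, Pow(106, 2))), -1))) = Add(-443421, Mul(-1, Pow(Mul(Rational(1, 106), Pow(261, -1), Add(-5, 11236)), -1))) = Add(-443421, Mul(-1, Pow(Mul(Rational(1, 106), Rational(1, 261), 11231), -1))) = Add(-443421, Mul(-1, Pow(Rational(11231, 27666), -1))) = Add(-443421, Mul(-1, Rational(27666, 11231))) = Add(-443421, Rational(-27666, 11231)) = Rational(-4980088917, 11231)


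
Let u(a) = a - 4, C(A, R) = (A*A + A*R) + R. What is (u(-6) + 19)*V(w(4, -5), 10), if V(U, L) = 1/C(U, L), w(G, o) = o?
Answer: -⅗ ≈ -0.60000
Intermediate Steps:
C(A, R) = R + A² + A*R (C(A, R) = (A² + A*R) + R = R + A² + A*R)
V(U, L) = 1/(L + U² + L*U) (V(U, L) = 1/(L + U² + U*L) = 1/(L + U² + L*U))
u(a) = -4 + a
(u(-6) + 19)*V(w(4, -5), 10) = ((-4 - 6) + 19)/(10 + (-5)² + 10*(-5)) = (-10 + 19)/(10 + 25 - 50) = 9/(-15) = 9*(-1/15) = -⅗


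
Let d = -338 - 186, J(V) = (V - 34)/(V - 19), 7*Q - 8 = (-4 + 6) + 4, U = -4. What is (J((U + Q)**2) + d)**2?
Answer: 272484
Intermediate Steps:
Q = 2 (Q = 8/7 + ((-4 + 6) + 4)/7 = 8/7 + (2 + 4)/7 = 8/7 + (1/7)*6 = 8/7 + 6/7 = 2)
J(V) = (-34 + V)/(-19 + V)
d = -524
(J((U + Q)**2) + d)**2 = ((-34 + (-4 + 2)**2)/(-19 + (-4 + 2)**2) - 524)**2 = ((-34 + (-2)**2)/(-19 + (-2)**2) - 524)**2 = ((-34 + 4)/(-19 + 4) - 524)**2 = (-30/(-15) - 524)**2 = (-1/15*(-30) - 524)**2 = (2 - 524)**2 = (-522)**2 = 272484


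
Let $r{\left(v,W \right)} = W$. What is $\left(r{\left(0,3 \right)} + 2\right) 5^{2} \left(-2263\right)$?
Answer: $-282875$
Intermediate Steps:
$\left(r{\left(0,3 \right)} + 2\right) 5^{2} \left(-2263\right) = \left(3 + 2\right) 5^{2} \left(-2263\right) = 5 \cdot 25 \left(-2263\right) = 125 \left(-2263\right) = -282875$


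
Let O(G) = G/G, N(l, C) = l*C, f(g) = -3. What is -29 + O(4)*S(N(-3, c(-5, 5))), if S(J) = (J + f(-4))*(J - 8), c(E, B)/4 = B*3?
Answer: 34375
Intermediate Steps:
c(E, B) = 12*B (c(E, B) = 4*(B*3) = 4*(3*B) = 12*B)
N(l, C) = C*l
O(G) = 1
S(J) = (-8 + J)*(-3 + J) (S(J) = (J - 3)*(J - 8) = (-3 + J)*(-8 + J) = (-8 + J)*(-3 + J))
-29 + O(4)*S(N(-3, c(-5, 5))) = -29 + 1*(24 + ((12*5)*(-3))**2 - 11*12*5*(-3)) = -29 + 1*(24 + (60*(-3))**2 - 660*(-3)) = -29 + 1*(24 + (-180)**2 - 11*(-180)) = -29 + 1*(24 + 32400 + 1980) = -29 + 1*34404 = -29 + 34404 = 34375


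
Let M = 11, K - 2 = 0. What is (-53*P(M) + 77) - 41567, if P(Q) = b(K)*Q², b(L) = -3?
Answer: -22251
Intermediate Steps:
K = 2 (K = 2 + 0 = 2)
P(Q) = -3*Q²
(-53*P(M) + 77) - 41567 = (-(-159)*11² + 77) - 41567 = (-(-159)*121 + 77) - 41567 = (-53*(-363) + 77) - 41567 = (19239 + 77) - 41567 = 19316 - 41567 = -22251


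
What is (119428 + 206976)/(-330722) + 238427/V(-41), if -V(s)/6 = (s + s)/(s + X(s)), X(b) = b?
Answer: -39427506359/992166 ≈ -39739.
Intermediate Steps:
V(s) = -6 (V(s) = -6*(s + s)/(s + s) = -6*2*s/(2*s) = -6*2*s*1/(2*s) = -6*1 = -6)
(119428 + 206976)/(-330722) + 238427/V(-41) = (119428 + 206976)/(-330722) + 238427/(-6) = 326404*(-1/330722) + 238427*(-⅙) = -163202/165361 - 238427/6 = -39427506359/992166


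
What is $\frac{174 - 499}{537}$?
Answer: $- \frac{325}{537} \approx -0.60521$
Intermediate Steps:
$\frac{174 - 499}{537} = \left(-325\right) \frac{1}{537} = - \frac{325}{537}$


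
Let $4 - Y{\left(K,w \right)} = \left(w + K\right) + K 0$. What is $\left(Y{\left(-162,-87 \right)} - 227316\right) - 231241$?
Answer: $-458304$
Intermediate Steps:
$Y{\left(K,w \right)} = 4 - K - w$ ($Y{\left(K,w \right)} = 4 - \left(\left(w + K\right) + K 0\right) = 4 - \left(\left(K + w\right) + 0\right) = 4 - \left(K + w\right) = 4 - K - w$)
$\left(Y{\left(-162,-87 \right)} - 227316\right) - 231241 = \left(\left(4 - -162 - -87\right) - 227316\right) - 231241 = \left(\left(4 + 162 + 87\right) - 227316\right) - 231241 = \left(253 - 227316\right) - 231241 = -227063 - 231241 = -458304$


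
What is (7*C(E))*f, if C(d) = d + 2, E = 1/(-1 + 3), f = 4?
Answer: 70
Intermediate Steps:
E = ½ (E = 1/2 = ½ ≈ 0.50000)
C(d) = 2 + d
(7*C(E))*f = (7*(2 + ½))*4 = (7*(5/2))*4 = (35/2)*4 = 70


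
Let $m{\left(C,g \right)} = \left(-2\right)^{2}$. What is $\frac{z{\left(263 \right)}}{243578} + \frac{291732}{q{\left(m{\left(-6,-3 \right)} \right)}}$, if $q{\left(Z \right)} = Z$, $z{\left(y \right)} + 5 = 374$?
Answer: $\frac{17764874643}{243578} \approx 72933.0$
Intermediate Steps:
$m{\left(C,g \right)} = 4$
$z{\left(y \right)} = 369$ ($z{\left(y \right)} = -5 + 374 = 369$)
$\frac{z{\left(263 \right)}}{243578} + \frac{291732}{q{\left(m{\left(-6,-3 \right)} \right)}} = \frac{369}{243578} + \frac{291732}{4} = 369 \cdot \frac{1}{243578} + 291732 \cdot \frac{1}{4} = \frac{369}{243578} + 72933 = \frac{17764874643}{243578}$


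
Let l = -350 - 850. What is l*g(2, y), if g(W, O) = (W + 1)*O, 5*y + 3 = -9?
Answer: 8640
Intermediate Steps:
l = -1200
y = -12/5 (y = -⅗ + (⅕)*(-9) = -⅗ - 9/5 = -12/5 ≈ -2.4000)
g(W, O) = O*(1 + W) (g(W, O) = (1 + W)*O = O*(1 + W))
l*g(2, y) = -(-2880)*(1 + 2) = -(-2880)*3 = -1200*(-36/5) = 8640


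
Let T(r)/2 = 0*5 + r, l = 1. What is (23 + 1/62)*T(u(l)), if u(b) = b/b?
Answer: 1427/31 ≈ 46.032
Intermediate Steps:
u(b) = 1
T(r) = 2*r (T(r) = 2*(0*5 + r) = 2*(0 + r) = 2*r)
(23 + 1/62)*T(u(l)) = (23 + 1/62)*(2*1) = (23 + 1/62)*2 = (1427/62)*2 = 1427/31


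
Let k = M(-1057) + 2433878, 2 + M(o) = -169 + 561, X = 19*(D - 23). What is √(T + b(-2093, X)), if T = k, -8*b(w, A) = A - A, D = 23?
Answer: 2*√608567 ≈ 1560.2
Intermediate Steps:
X = 0 (X = 19*(23 - 23) = 19*0 = 0)
M(o) = 390 (M(o) = -2 + (-169 + 561) = -2 + 392 = 390)
k = 2434268 (k = 390 + 2433878 = 2434268)
b(w, A) = 0 (b(w, A) = -(A - A)/8 = -⅛*0 = 0)
T = 2434268
√(T + b(-2093, X)) = √(2434268 + 0) = √2434268 = 2*√608567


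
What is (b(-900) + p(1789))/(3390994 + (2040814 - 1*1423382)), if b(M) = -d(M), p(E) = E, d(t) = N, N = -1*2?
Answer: 597/1336142 ≈ 0.00044681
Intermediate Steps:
N = -2
d(t) = -2
b(M) = 2 (b(M) = -1*(-2) = 2)
(b(-900) + p(1789))/(3390994 + (2040814 - 1*1423382)) = (2 + 1789)/(3390994 + (2040814 - 1*1423382)) = 1791/(3390994 + (2040814 - 1423382)) = 1791/(3390994 + 617432) = 1791/4008426 = 1791*(1/4008426) = 597/1336142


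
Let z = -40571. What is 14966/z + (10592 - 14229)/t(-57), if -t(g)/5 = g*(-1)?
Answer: 143291417/11562735 ≈ 12.393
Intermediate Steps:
t(g) = 5*g (t(g) = -5*g*(-1) = -(-5)*g = 5*g)
14966/z + (10592 - 14229)/t(-57) = 14966/(-40571) + (10592 - 14229)/((5*(-57))) = 14966*(-1/40571) - 3637/(-285) = -14966/40571 - 3637*(-1/285) = -14966/40571 + 3637/285 = 143291417/11562735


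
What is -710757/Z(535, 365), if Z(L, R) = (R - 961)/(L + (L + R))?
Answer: 1019936295/596 ≈ 1.7113e+6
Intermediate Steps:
Z(L, R) = (-961 + R)/(R + 2*L)
-710757/Z(535, 365) = -710757*(365 + 2*535)/(-961 + 365) = -710757/(-596/(365 + 1070)) = -710757/(-596/1435) = -710757*(-1435/596) = 1019936295/596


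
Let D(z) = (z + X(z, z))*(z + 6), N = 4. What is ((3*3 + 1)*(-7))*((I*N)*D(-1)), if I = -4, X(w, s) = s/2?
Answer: -8400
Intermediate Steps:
X(w, s) = s/2 (X(w, s) = s*(½) = s/2)
D(z) = 3*z*(6 + z)/2 (D(z) = (z + z/2)*(z + 6) = (3*z/2)*(6 + z) = 3*z*(6 + z)/2)
((3*3 + 1)*(-7))*((I*N)*D(-1)) = ((3*3 + 1)*(-7))*((-4*4)*((3/2)*(-1)*(6 - 1))) = ((9 + 1)*(-7))*(-24*(-1)*5) = (10*(-7))*(-16*(-15/2)) = -70*120 = -8400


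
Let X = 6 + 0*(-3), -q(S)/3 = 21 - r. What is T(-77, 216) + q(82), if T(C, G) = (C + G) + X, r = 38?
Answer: 196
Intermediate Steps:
q(S) = 51 (q(S) = -3*(21 - 1*38) = -3*(21 - 38) = -3*(-17) = 51)
X = 6 (X = 6 + 0 = 6)
T(C, G) = 6 + C + G (T(C, G) = (C + G) + 6 = 6 + C + G)
T(-77, 216) + q(82) = (6 - 77 + 216) + 51 = 145 + 51 = 196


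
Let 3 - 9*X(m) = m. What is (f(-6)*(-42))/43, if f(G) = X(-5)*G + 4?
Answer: 56/43 ≈ 1.3023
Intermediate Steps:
X(m) = 1/3 - m/9
f(G) = 4 + 8*G/9 (f(G) = (1/3 - 1/9*(-5))*G + 4 = (1/3 + 5/9)*G + 4 = 8*G/9 + 4 = 4 + 8*G/9)
(f(-6)*(-42))/43 = ((4 + (8/9)*(-6))*(-42))/43 = ((4 - 16/3)*(-42))*(1/43) = -4/3*(-42)*(1/43) = 56*(1/43) = 56/43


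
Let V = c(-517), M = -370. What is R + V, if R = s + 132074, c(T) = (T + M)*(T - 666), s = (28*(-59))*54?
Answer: 1092187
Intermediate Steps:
s = -89208 (s = -1652*54 = -89208)
c(T) = (-666 + T)*(-370 + T) (c(T) = (T - 370)*(T - 666) = (-370 + T)*(-666 + T) = (-666 + T)*(-370 + T))
V = 1049321 (V = 246420 + (-517)**2 - 1036*(-517) = 246420 + 267289 + 535612 = 1049321)
R = 42866 (R = -89208 + 132074 = 42866)
R + V = 42866 + 1049321 = 1092187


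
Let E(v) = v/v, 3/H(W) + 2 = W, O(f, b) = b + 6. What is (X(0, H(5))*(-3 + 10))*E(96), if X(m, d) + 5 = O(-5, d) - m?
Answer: 14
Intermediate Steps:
O(f, b) = 6 + b
H(W) = 3/(-2 + W)
X(m, d) = 1 + d - m (X(m, d) = -5 + ((6 + d) - m) = -5 + (6 + d - m) = 1 + d - m)
E(v) = 1
(X(0, H(5))*(-3 + 10))*E(96) = ((1 + 3/(-2 + 5) - 1*0)*(-3 + 10))*1 = ((1 + 3/3 + 0)*7)*1 = ((1 + 3*(⅓) + 0)*7)*1 = ((1 + 1 + 0)*7)*1 = (2*7)*1 = 14*1 = 14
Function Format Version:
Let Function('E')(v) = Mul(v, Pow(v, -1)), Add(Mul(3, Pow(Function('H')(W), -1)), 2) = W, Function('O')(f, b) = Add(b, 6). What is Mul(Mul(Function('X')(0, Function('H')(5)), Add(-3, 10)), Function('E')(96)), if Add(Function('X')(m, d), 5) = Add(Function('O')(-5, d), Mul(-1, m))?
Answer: 14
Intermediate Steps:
Function('O')(f, b) = Add(6, b)
Function('H')(W) = Mul(3, Pow(Add(-2, W), -1))
Function('X')(m, d) = Add(1, d, Mul(-1, m)) (Function('X')(m, d) = Add(-5, Add(Add(6, d), Mul(-1, m))) = Add(-5, Add(6, d, Mul(-1, m))) = Add(1, d, Mul(-1, m)))
Function('E')(v) = 1
Mul(Mul(Function('X')(0, Function('H')(5)), Add(-3, 10)), Function('E')(96)) = Mul(Mul(Add(1, Mul(3, Pow(Add(-2, 5), -1)), Mul(-1, 0)), Add(-3, 10)), 1) = Mul(Mul(Add(1, Mul(3, Pow(3, -1)), 0), 7), 1) = Mul(Mul(Add(1, Mul(3, Rational(1, 3)), 0), 7), 1) = Mul(Mul(Add(1, 1, 0), 7), 1) = Mul(Mul(2, 7), 1) = Mul(14, 1) = 14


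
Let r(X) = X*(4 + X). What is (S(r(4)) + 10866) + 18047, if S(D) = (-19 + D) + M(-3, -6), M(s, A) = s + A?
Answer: 28917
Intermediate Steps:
M(s, A) = A + s
S(D) = -28 + D (S(D) = (-19 + D) + (-6 - 3) = (-19 + D) - 9 = -28 + D)
(S(r(4)) + 10866) + 18047 = ((-28 + 4*(4 + 4)) + 10866) + 18047 = ((-28 + 4*8) + 10866) + 18047 = ((-28 + 32) + 10866) + 18047 = (4 + 10866) + 18047 = 10870 + 18047 = 28917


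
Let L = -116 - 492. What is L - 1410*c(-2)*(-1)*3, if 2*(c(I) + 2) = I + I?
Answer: -17528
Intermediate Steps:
c(I) = -2 + I (c(I) = -2 + (I + I)/2 = -2 + (2*I)/2 = -2 + I)
L = -608
L - 1410*c(-2)*(-1)*3 = -608 - 1410*(-2 - 2)*(-1)*3 = -608 - 1410*(-4*(-1))*3 = -608 - 5640*3 = -608 - 1410*12 = -608 - 16920 = -17528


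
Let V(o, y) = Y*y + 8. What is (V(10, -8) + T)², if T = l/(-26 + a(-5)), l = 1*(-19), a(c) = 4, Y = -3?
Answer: 522729/484 ≈ 1080.0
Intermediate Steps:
V(o, y) = 8 - 3*y (V(o, y) = -3*y + 8 = 8 - 3*y)
l = -19
T = 19/22 (T = -19/(-26 + 4) = -19/(-22) = -19*(-1/22) = 19/22 ≈ 0.86364)
(V(10, -8) + T)² = ((8 - 3*(-8)) + 19/22)² = ((8 + 24) + 19/22)² = (32 + 19/22)² = (723/22)² = 522729/484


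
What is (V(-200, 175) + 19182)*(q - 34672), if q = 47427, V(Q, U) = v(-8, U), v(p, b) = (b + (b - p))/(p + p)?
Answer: 1955048135/8 ≈ 2.4438e+8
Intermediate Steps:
v(p, b) = (-p + 2*b)/(2*p) (v(p, b) = (-p + 2*b)/((2*p)) = (-p + 2*b)*(1/(2*p)) = (-p + 2*b)/(2*p))
V(Q, U) = -½ - U/8 (V(Q, U) = (U - ½*(-8))/(-8) = -(U + 4)/8 = -(4 + U)/8 = -½ - U/8)
(V(-200, 175) + 19182)*(q - 34672) = ((-½ - ⅛*175) + 19182)*(47427 - 34672) = ((-½ - 175/8) + 19182)*12755 = (-179/8 + 19182)*12755 = (153277/8)*12755 = 1955048135/8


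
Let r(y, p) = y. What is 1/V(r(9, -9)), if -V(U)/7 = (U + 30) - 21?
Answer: -1/126 ≈ -0.0079365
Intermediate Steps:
V(U) = -63 - 7*U (V(U) = -7*((U + 30) - 21) = -7*((30 + U) - 21) = -7*(9 + U) = -63 - 7*U)
1/V(r(9, -9)) = 1/(-63 - 7*9) = 1/(-63 - 63) = 1/(-126) = -1/126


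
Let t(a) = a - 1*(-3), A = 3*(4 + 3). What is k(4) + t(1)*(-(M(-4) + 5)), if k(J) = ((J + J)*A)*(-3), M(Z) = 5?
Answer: -544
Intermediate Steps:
A = 21 (A = 3*7 = 21)
t(a) = 3 + a (t(a) = a + 3 = 3 + a)
k(J) = -126*J (k(J) = ((J + J)*21)*(-3) = ((2*J)*21)*(-3) = (42*J)*(-3) = -126*J)
k(4) + t(1)*(-(M(-4) + 5)) = -126*4 + (3 + 1)*(-(5 + 5)) = -504 + 4*(-1*10) = -504 + 4*(-10) = -504 - 40 = -544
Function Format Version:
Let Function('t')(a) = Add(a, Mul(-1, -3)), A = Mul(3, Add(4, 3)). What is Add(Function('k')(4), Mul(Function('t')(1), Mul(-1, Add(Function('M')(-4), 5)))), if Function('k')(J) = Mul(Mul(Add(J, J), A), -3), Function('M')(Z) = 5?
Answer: -544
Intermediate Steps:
A = 21 (A = Mul(3, 7) = 21)
Function('t')(a) = Add(3, a) (Function('t')(a) = Add(a, 3) = Add(3, a))
Function('k')(J) = Mul(-126, J) (Function('k')(J) = Mul(Mul(Add(J, J), 21), -3) = Mul(Mul(Mul(2, J), 21), -3) = Mul(Mul(42, J), -3) = Mul(-126, J))
Add(Function('k')(4), Mul(Function('t')(1), Mul(-1, Add(Function('M')(-4), 5)))) = Add(Mul(-126, 4), Mul(Add(3, 1), Mul(-1, Add(5, 5)))) = Add(-504, Mul(4, Mul(-1, 10))) = Add(-504, Mul(4, -10)) = Add(-504, -40) = -544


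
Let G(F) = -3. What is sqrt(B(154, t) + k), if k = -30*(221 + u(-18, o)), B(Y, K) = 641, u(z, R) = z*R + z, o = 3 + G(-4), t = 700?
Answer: I*sqrt(5449) ≈ 73.817*I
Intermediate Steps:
o = 0 (o = 3 - 3 = 0)
u(z, R) = z + R*z (u(z, R) = R*z + z = z + R*z)
k = -6090 (k = -30*(221 - 18*(1 + 0)) = -30*(221 - 18*1) = -30*(221 - 18) = -30*203 = -6090)
sqrt(B(154, t) + k) = sqrt(641 - 6090) = sqrt(-5449) = I*sqrt(5449)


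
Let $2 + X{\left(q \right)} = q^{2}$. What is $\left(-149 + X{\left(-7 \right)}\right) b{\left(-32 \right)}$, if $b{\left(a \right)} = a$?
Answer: $3264$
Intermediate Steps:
$X{\left(q \right)} = -2 + q^{2}$
$\left(-149 + X{\left(-7 \right)}\right) b{\left(-32 \right)} = \left(-149 - \left(2 - \left(-7\right)^{2}\right)\right) \left(-32\right) = \left(-149 + \left(-2 + 49\right)\right) \left(-32\right) = \left(-149 + 47\right) \left(-32\right) = \left(-102\right) \left(-32\right) = 3264$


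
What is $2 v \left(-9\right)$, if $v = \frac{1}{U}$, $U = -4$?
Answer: $\frac{9}{2} \approx 4.5$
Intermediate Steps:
$v = - \frac{1}{4}$ ($v = \frac{1}{-4} = - \frac{1}{4} \approx -0.25$)
$2 v \left(-9\right) = 2 \left(- \frac{1}{4}\right) \left(-9\right) = \left(- \frac{1}{2}\right) \left(-9\right) = \frac{9}{2}$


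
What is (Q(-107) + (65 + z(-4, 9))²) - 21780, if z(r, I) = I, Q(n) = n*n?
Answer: -4855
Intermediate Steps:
Q(n) = n²
(Q(-107) + (65 + z(-4, 9))²) - 21780 = ((-107)² + (65 + 9)²) - 21780 = (11449 + 74²) - 21780 = (11449 + 5476) - 21780 = 16925 - 21780 = -4855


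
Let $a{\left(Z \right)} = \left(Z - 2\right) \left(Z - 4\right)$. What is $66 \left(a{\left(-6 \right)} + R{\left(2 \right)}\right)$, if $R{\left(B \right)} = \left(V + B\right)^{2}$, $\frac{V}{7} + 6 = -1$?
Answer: $151074$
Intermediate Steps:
$V = -49$ ($V = -42 + 7 \left(-1\right) = -42 - 7 = -49$)
$a{\left(Z \right)} = \left(-4 + Z\right) \left(-2 + Z\right)$ ($a{\left(Z \right)} = \left(-2 + Z\right) \left(-4 + Z\right) = \left(-4 + Z\right) \left(-2 + Z\right)$)
$R{\left(B \right)} = \left(-49 + B\right)^{2}$
$66 \left(a{\left(-6 \right)} + R{\left(2 \right)}\right) = 66 \left(\left(8 + \left(-6\right)^{2} - -36\right) + \left(-49 + 2\right)^{2}\right) = 66 \left(\left(8 + 36 + 36\right) + \left(-47\right)^{2}\right) = 66 \left(80 + 2209\right) = 66 \cdot 2289 = 151074$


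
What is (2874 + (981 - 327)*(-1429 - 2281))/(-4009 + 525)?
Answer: 1211733/1742 ≈ 695.60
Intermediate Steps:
(2874 + (981 - 327)*(-1429 - 2281))/(-4009 + 525) = (2874 + 654*(-3710))/(-3484) = (2874 - 2426340)*(-1/3484) = -2423466*(-1/3484) = 1211733/1742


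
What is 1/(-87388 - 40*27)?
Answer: -1/88468 ≈ -1.1304e-5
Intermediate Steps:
1/(-87388 - 40*27) = 1/(-87388 - 1080) = 1/(-88468) = -1/88468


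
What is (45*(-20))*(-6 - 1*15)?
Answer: 18900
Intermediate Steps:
(45*(-20))*(-6 - 1*15) = -900*(-6 - 15) = -900*(-21) = 18900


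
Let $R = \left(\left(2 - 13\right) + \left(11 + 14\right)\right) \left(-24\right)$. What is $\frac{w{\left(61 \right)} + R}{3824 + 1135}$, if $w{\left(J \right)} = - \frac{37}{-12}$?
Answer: $- \frac{3995}{59508} \approx -0.067134$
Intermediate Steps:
$w{\left(J \right)} = \frac{37}{12}$ ($w{\left(J \right)} = \left(-37\right) \left(- \frac{1}{12}\right) = \frac{37}{12}$)
$R = -336$ ($R = \left(-11 + 25\right) \left(-24\right) = 14 \left(-24\right) = -336$)
$\frac{w{\left(61 \right)} + R}{3824 + 1135} = \frac{\frac{37}{12} - 336}{3824 + 1135} = - \frac{3995}{12 \cdot 4959} = \left(- \frac{3995}{12}\right) \frac{1}{4959} = - \frac{3995}{59508}$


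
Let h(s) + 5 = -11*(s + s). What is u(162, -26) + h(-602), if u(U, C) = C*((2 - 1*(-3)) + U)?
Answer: 8897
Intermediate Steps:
h(s) = -5 - 22*s (h(s) = -5 - 11*(s + s) = -5 - 22*s)
u(U, C) = C*(5 + U) (u(U, C) = C*((2 + 3) + U) = C*(5 + U))
u(162, -26) + h(-602) = -26*(5 + 162) + (-5 - 22*(-602)) = -26*167 + (-5 + 13244) = -4342 + 13239 = 8897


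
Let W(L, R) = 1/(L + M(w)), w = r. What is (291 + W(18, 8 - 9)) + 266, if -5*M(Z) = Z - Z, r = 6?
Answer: 10027/18 ≈ 557.06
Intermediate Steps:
w = 6
M(Z) = 0 (M(Z) = -(Z - Z)/5 = -⅕*0 = 0)
W(L, R) = 1/L (W(L, R) = 1/(L + 0) = 1/L)
(291 + W(18, 8 - 9)) + 266 = (291 + 1/18) + 266 = 5239/18 + 266 = 10027/18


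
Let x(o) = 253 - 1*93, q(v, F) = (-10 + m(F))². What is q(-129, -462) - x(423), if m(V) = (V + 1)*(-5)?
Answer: 5266865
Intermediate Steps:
m(V) = -5 - 5*V (m(V) = (1 + V)*(-5) = -5 - 5*V)
q(v, F) = (-15 - 5*F)² (q(v, F) = (-10 + (-5 - 5*F))² = (-15 - 5*F)²)
x(o) = 160 (x(o) = 253 - 93 = 160)
q(-129, -462) - x(423) = 25*(3 - 462)² - 1*160 = 25*(-459)² - 160 = 25*210681 - 160 = 5267025 - 160 = 5266865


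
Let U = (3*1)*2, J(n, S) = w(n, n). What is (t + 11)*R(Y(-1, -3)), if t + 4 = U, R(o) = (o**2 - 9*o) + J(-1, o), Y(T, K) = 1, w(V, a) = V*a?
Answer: -91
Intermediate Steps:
J(n, S) = n**2 (J(n, S) = n*n = n**2)
R(o) = 1 + o**2 - 9*o (R(o) = (o**2 - 9*o) + (-1)**2 = (o**2 - 9*o) + 1 = 1 + o**2 - 9*o)
U = 6 (U = 3*2 = 6)
t = 2 (t = -4 + 6 = 2)
(t + 11)*R(Y(-1, -3)) = (2 + 11)*(1 + 1**2 - 9*1) = 13*(1 + 1 - 9) = 13*(-7) = -91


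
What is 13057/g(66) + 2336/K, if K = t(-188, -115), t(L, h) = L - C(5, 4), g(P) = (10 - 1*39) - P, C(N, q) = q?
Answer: -85277/570 ≈ -149.61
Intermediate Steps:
g(P) = -29 - P (g(P) = (10 - 39) - P = -29 - P)
t(L, h) = -4 + L (t(L, h) = L - 1*4 = L - 4 = -4 + L)
K = -192 (K = -4 - 188 = -192)
13057/g(66) + 2336/K = 13057/(-29 - 1*66) + 2336/(-192) = 13057/(-29 - 66) + 2336*(-1/192) = 13057/(-95) - 73/6 = 13057*(-1/95) - 73/6 = -13057/95 - 73/6 = -85277/570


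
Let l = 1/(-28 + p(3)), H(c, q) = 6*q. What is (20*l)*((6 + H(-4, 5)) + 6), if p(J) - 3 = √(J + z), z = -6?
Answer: -5250/157 - 210*I*√3/157 ≈ -33.44 - 2.3168*I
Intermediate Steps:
p(J) = 3 + √(-6 + J) (p(J) = 3 + √(J - 6) = 3 + √(-6 + J))
l = 1/(-25 + I*√3) (l = 1/(-28 + (3 + √(-6 + 3))) = 1/(-28 + (3 + √(-3))) = 1/(-28 + (3 + I*√3)) = 1/(-25 + I*√3) ≈ -0.039809 - 0.002758*I)
(20*l)*((6 + H(-4, 5)) + 6) = (20*(-25/628 - I*√3/628))*((6 + 6*5) + 6) = (-125/157 - 5*I*√3/157)*((6 + 30) + 6) = (-125/157 - 5*I*√3/157)*(36 + 6) = (-125/157 - 5*I*√3/157)*42 = -5250/157 - 210*I*√3/157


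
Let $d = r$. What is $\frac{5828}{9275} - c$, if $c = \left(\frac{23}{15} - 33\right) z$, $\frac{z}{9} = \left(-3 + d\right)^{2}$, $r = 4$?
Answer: $\frac{2632508}{9275} \approx 283.83$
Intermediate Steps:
$d = 4$
$z = 9$ ($z = 9 \left(-3 + 4\right)^{2} = 9 \cdot 1^{2} = 9 \cdot 1 = 9$)
$c = - \frac{1416}{5}$ ($c = \left(\frac{23}{15} - 33\right) 9 = \left(- \frac{472}{15}\right) 9 = - \frac{1416}{5} \approx -283.2$)
$\frac{5828}{9275} - c = \frac{5828}{9275} - - \frac{1416}{5} = 5828 \cdot \frac{1}{9275} + \frac{1416}{5} = \frac{5828}{9275} + \frac{1416}{5} = \frac{2632508}{9275}$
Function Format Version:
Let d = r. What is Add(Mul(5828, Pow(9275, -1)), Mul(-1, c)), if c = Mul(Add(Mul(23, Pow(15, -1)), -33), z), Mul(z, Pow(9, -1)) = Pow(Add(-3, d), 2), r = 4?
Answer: Rational(2632508, 9275) ≈ 283.83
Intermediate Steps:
d = 4
z = 9 (z = Mul(9, Pow(Add(-3, 4), 2)) = Mul(9, Pow(1, 2)) = Mul(9, 1) = 9)
c = Rational(-1416, 5) (c = Mul(Add(Mul(23, Pow(15, -1)), -33), 9) = Mul(Add(Mul(23, Rational(1, 15)), -33), 9) = Mul(Add(Rational(23, 15), -33), 9) = Mul(Rational(-472, 15), 9) = Rational(-1416, 5) ≈ -283.20)
Add(Mul(5828, Pow(9275, -1)), Mul(-1, c)) = Add(Mul(5828, Pow(9275, -1)), Mul(-1, Rational(-1416, 5))) = Add(Mul(5828, Rational(1, 9275)), Rational(1416, 5)) = Add(Rational(5828, 9275), Rational(1416, 5)) = Rational(2632508, 9275)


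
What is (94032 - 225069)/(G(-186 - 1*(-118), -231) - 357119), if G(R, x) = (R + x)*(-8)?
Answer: 131037/354727 ≈ 0.36940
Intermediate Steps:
G(R, x) = -8*R - 8*x
(94032 - 225069)/(G(-186 - 1*(-118), -231) - 357119) = (94032 - 225069)/((-8*(-186 - 1*(-118)) - 8*(-231)) - 357119) = -131037/((-8*(-186 + 118) + 1848) - 357119) = -131037/((-8*(-68) + 1848) - 357119) = -131037/((544 + 1848) - 357119) = -131037/(2392 - 357119) = -131037/(-354727) = -131037*(-1/354727) = 131037/354727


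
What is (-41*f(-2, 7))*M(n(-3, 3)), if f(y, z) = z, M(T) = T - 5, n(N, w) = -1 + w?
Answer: 861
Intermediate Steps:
M(T) = -5 + T
(-41*f(-2, 7))*M(n(-3, 3)) = (-41*7)*(-5 + (-1 + 3)) = -287*(-5 + 2) = -287*(-3) = 861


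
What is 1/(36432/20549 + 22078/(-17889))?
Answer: 367601061/198051226 ≈ 1.8561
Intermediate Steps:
1/(36432/20549 + 22078/(-17889)) = 1/(36432*(1/20549) + 22078*(-1/17889)) = 1/(36432/20549 - 22078/17889) = 1/(198051226/367601061) = 367601061/198051226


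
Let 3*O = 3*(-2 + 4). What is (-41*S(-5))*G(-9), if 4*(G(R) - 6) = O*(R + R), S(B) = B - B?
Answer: 0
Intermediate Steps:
O = 2 (O = (3*(-2 + 4))/3 = (3*2)/3 = (1/3)*6 = 2)
S(B) = 0
G(R) = 6 + R (G(R) = 6 + (2*(R + R))/4 = 6 + (2*(2*R))/4 = 6 + (4*R)/4 = 6 + R)
(-41*S(-5))*G(-9) = (-41*0)*(6 - 9) = 0*(-3) = 0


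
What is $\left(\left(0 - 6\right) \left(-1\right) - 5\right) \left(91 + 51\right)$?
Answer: $142$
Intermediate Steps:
$\left(\left(0 - 6\right) \left(-1\right) - 5\right) \left(91 + 51\right) = \left(\left(0 - 6\right) \left(-1\right) - 5\right) 142 = \left(\left(-6\right) \left(-1\right) - 5\right) 142 = \left(6 - 5\right) 142 = 1 \cdot 142 = 142$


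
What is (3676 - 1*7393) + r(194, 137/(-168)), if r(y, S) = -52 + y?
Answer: -3575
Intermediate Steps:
(3676 - 1*7393) + r(194, 137/(-168)) = (3676 - 1*7393) + (-52 + 194) = (3676 - 7393) + 142 = -3717 + 142 = -3575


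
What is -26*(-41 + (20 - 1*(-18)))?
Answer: 78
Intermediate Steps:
-26*(-41 + (20 - 1*(-18))) = -26*(-41 + (20 + 18)) = -26*(-41 + 38) = -26*(-3) = 78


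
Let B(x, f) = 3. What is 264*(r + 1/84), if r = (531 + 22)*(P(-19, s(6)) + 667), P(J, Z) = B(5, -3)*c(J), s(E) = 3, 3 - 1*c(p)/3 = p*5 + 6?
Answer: 1527806302/7 ≈ 2.1826e+8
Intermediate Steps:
c(p) = -9 - 15*p (c(p) = 9 - 3*(p*5 + 6) = 9 - 3*(5*p + 6) = 9 - 3*(6 + 5*p) = 9 + (-18 - 15*p) = -9 - 15*p)
P(J, Z) = -27 - 45*J (P(J, Z) = 3*(-9 - 15*J) = -27 - 45*J)
r = 826735 (r = (531 + 22)*((-27 - 45*(-19)) + 667) = 553*((-27 + 855) + 667) = 553*(828 + 667) = 553*1495 = 826735)
264*(r + 1/84) = 264*(826735 + 1/84) = 264*(69445741/84) = 1527806302/7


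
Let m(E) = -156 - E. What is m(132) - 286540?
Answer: -286828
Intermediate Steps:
m(132) - 286540 = (-156 - 1*132) - 286540 = (-156 - 132) - 286540 = -288 - 286540 = -286828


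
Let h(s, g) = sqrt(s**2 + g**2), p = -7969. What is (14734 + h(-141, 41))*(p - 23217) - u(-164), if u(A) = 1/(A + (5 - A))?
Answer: -2297472621/5 - 31186*sqrt(21562) ≈ -4.6407e+8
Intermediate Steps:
u(A) = 1/5
h(s, g) = sqrt(g**2 + s**2)
(14734 + h(-141, 41))*(p - 23217) - u(-164) = (14734 + sqrt(41**2 + (-141)**2))*(-7969 - 23217) - 1*1/5 = (14734 + sqrt(1681 + 19881))*(-31186) - 1/5 = (14734 + sqrt(21562))*(-31186) - 1/5 = (-459494524 - 31186*sqrt(21562)) - 1/5 = -2297472621/5 - 31186*sqrt(21562)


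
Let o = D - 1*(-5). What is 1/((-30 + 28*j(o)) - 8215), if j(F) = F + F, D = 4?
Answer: -1/7741 ≈ -0.00012918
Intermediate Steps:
o = 9 (o = 4 - 1*(-5) = 4 + 5 = 9)
j(F) = 2*F
1/((-30 + 28*j(o)) - 8215) = 1/((-30 + 28*(2*9)) - 8215) = 1/((-30 + 28*18) - 8215) = 1/((-30 + 504) - 8215) = 1/(474 - 8215) = 1/(-7741) = -1/7741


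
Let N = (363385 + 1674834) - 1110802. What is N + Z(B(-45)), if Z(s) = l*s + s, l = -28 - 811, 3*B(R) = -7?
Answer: 2788117/3 ≈ 9.2937e+5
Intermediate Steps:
B(R) = -7/3 (B(R) = (⅓)*(-7) = -7/3)
l = -839
Z(s) = -838*s (Z(s) = -839*s + s = -838*s)
N = 927417 (N = 2038219 - 1110802 = 927417)
N + Z(B(-45)) = 927417 - 838*(-7/3) = 927417 + 5866/3 = 2788117/3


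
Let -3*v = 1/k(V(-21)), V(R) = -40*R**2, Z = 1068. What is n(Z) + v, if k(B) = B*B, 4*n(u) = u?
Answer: 249246849599/933508800 ≈ 267.00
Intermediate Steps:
n(u) = u/4
k(B) = B**2
v = -1/933508800 (v = -1/(3*((-40*(-21)**2)**2)) = -1/(3*((-40*441)**2)) = -1/(3*((-17640)**2)) = -1/3/311169600 = -1/3*1/311169600 = -1/933508800 ≈ -1.0712e-9)
n(Z) + v = (1/4)*1068 - 1/933508800 = 267 - 1/933508800 = 249246849599/933508800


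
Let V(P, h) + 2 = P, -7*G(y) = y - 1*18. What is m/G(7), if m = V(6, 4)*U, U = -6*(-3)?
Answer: 504/11 ≈ 45.818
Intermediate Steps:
U = 18
G(y) = 18/7 - y/7 (G(y) = -(y - 1*18)/7 = -(y - 18)/7 = -(-18 + y)/7 = 18/7 - y/7)
V(P, h) = -2 + P
m = 72 (m = (-2 + 6)*18 = 4*18 = 72)
m/G(7) = 72/(18/7 - ⅐*7) = 72/(18/7 - 1) = 72/(11/7) = 72*(7/11) = 504/11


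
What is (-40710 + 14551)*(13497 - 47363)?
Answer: 885900694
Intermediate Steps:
(-40710 + 14551)*(13497 - 47363) = -26159*(-33866) = 885900694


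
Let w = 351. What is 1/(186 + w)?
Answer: 1/537 ≈ 0.0018622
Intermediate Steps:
1/(186 + w) = 1/(186 + 351) = 1/537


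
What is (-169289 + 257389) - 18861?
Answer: 69239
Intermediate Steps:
(-169289 + 257389) - 18861 = 88100 - 18861 = 69239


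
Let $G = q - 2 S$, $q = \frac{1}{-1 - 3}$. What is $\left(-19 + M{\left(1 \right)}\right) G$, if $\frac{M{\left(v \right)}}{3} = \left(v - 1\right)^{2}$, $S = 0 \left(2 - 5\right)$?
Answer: $\frac{19}{4} \approx 4.75$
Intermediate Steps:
$q = - \frac{1}{4}$ ($q = \frac{1}{-4} = - \frac{1}{4} \approx -0.25$)
$S = 0$ ($S = 0 \left(-3\right) = 0$)
$G = - \frac{1}{4}$ ($G = - \frac{1}{4} - 0 = - \frac{1}{4} + 0 = - \frac{1}{4} \approx -0.25$)
$M{\left(v \right)} = 3 \left(-1 + v\right)^{2}$ ($M{\left(v \right)} = 3 \left(v - 1\right)^{2} = 3 \left(-1 + v\right)^{2}$)
$\left(-19 + M{\left(1 \right)}\right) G = \left(-19 + 3 \left(-1 + 1\right)^{2}\right) \left(- \frac{1}{4}\right) = \left(-19 + 3 \cdot 0^{2}\right) \left(- \frac{1}{4}\right) = \left(-19 + 3 \cdot 0\right) \left(- \frac{1}{4}\right) = \left(-19 + 0\right) \left(- \frac{1}{4}\right) = \left(-19\right) \left(- \frac{1}{4}\right) = \frac{19}{4}$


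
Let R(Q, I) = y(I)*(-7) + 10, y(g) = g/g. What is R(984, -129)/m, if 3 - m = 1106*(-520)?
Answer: 3/575123 ≈ 5.2163e-6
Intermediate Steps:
y(g) = 1
R(Q, I) = 3 (R(Q, I) = 1*(-7) + 10 = -7 + 10 = 3)
m = 575123 (m = 3 - 1106*(-520) = 3 - 1*(-575120) = 3 + 575120 = 575123)
R(984, -129)/m = 3/575123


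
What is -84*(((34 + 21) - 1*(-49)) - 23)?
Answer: -6804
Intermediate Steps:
-84*(((34 + 21) - 1*(-49)) - 23) = -84*((55 + 49) - 23) = -84*(104 - 23) = -84*81 = -6804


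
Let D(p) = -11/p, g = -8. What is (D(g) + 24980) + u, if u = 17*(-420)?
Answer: 142731/8 ≈ 17841.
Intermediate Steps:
u = -7140
(D(g) + 24980) + u = (-11/(-8) + 24980) - 7140 = (-11*(-1/8) + 24980) - 7140 = (11/8 + 24980) - 7140 = 199851/8 - 7140 = 142731/8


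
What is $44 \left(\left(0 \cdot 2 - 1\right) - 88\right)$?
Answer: $-3916$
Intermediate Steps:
$44 \left(\left(0 \cdot 2 - 1\right) - 88\right) = 44 \left(\left(0 - 1\right) - 88\right) = 44 \left(-1 - 88\right) = 44 \left(-89\right) = -3916$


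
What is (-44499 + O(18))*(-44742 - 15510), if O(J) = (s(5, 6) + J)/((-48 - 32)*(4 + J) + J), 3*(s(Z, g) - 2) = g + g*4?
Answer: 2335285818288/871 ≈ 2.6812e+9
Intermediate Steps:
s(Z, g) = 2 + 5*g/3 (s(Z, g) = 2 + (g + g*4)/3 = 2 + (g + 4*g)/3 = 2 + (5*g)/3 = 2 + 5*g/3)
O(J) = (12 + J)/(-320 - 79*J) (O(J) = ((2 + (5/3)*6) + J)/((-48 - 32)*(4 + J) + J) = ((2 + 10) + J)/(-80*(4 + J) + J) = (12 + J)/((-320 - 80*J) + J) = (12 + J)/(-320 - 79*J))
(-44499 + O(18))*(-44742 - 15510) = (-44499 + (-12 - 1*18)/(320 + 79*18))*(-44742 - 15510) = (-44499 + (-12 - 18)/(320 + 1422))*(-60252) = (-44499 - 30/1742)*(-60252) = (-44499 + (1/1742)*(-30))*(-60252) = (-44499 - 15/871)*(-60252) = -38758644/871*(-60252) = 2335285818288/871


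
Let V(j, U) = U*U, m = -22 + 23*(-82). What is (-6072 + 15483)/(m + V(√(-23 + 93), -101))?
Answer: 9411/8293 ≈ 1.1348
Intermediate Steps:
m = -1908 (m = -22 - 1886 = -1908)
V(j, U) = U²
(-6072 + 15483)/(m + V(√(-23 + 93), -101)) = (-6072 + 15483)/(-1908 + (-101)²) = 9411/(-1908 + 10201) = 9411/8293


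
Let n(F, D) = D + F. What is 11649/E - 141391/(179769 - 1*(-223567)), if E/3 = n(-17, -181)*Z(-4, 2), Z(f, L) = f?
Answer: 8262341/1815012 ≈ 4.5522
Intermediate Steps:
E = 2376 (E = 3*((-181 - 17)*(-4)) = 3*(-198*(-4)) = 3*792 = 2376)
11649/E - 141391/(179769 - 1*(-223567)) = 11649/2376 - 141391/(179769 - 1*(-223567)) = 11649*(1/2376) - 141391/(179769 + 223567) = 353/72 - 141391/403336 = 8262341/1815012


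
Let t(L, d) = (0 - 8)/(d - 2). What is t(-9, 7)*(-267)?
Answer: 2136/5 ≈ 427.20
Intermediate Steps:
t(L, d) = -8/(-2 + d)
t(-9, 7)*(-267) = -8/(-2 + 7)*(-267) = -8/5*(-267) = 2136/5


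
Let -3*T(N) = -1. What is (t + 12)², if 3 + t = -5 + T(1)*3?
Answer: 25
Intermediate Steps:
T(N) = ⅓ (T(N) = -⅓*(-1) = ⅓)
t = -7 (t = -3 + (-5 + (⅓)*3) = -3 + (-5 + 1) = -3 - 4 = -7)
(t + 12)² = (-7 + 12)² = 5² = 25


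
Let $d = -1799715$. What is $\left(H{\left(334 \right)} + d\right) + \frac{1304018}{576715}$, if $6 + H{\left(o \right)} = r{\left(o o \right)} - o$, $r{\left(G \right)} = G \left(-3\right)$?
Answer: $- \frac{1231125470927}{576715} \approx -2.1347 \cdot 10^{6}$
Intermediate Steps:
$r{\left(G \right)} = - 3 G$
$H{\left(o \right)} = -6 - o - 3 o^{2}$ ($H{\left(o \right)} = -6 - \left(o + 3 o o\right) = -6 - \left(o + 3 o^{2}\right) = -6 - o - 3 o^{2}$)
$\left(H{\left(334 \right)} + d\right) + \frac{1304018}{576715} = \left(\left(-6 - 334 - 3 \cdot 334^{2}\right) - 1799715\right) + \frac{1304018}{576715} = \left(\left(-6 - 334 - 334668\right) - 1799715\right) + 1304018 \cdot \frac{1}{576715} = \left(\left(-6 - 334 - 334668\right) - 1799715\right) + \frac{1304018}{576715} = \left(-335008 - 1799715\right) + \frac{1304018}{576715} = -2134723 + \frac{1304018}{576715} = - \frac{1231125470927}{576715}$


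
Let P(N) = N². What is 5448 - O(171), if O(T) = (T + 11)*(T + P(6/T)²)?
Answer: -271014772586/10556001 ≈ -25674.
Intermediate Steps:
O(T) = (11 + T)*(T + 1296/T⁴) (O(T) = (T + 11)*(T + ((6/T)²)²) = (11 + T)*(T + (36/T²)²) = (11 + T)*(T + 1296/T⁴))
5448 - O(171) = 5448 - (14256 + 1296*171 + 171⁵*(11 + 171))/171⁴ = 5448 - (14256 + 221616 + 146211169851*182)/855036081 = 5448 - (14256 + 221616 + 26610432912882)/855036081 = 5448 - 26610433148754/855036081 = 5448 - 1*328523866034/10556001 = 5448 - 328523866034/10556001 = -271014772586/10556001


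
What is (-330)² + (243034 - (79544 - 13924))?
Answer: 286314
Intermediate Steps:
(-330)² + (243034 - (79544 - 13924)) = 108900 + (243034 - 1*65620) = 108900 + (243034 - 65620) = 108900 + 177414 = 286314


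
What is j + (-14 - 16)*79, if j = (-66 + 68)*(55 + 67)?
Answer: -2126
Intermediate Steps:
j = 244 (j = 2*122 = 244)
j + (-14 - 16)*79 = 244 + (-14 - 16)*79 = 244 - 30*79 = 244 - 2370 = -2126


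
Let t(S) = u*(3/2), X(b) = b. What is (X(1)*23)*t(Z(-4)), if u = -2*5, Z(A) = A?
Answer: -345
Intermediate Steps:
u = -10
t(S) = -15 (t(S) = -30/2 = -10*3/2 = -15)
(X(1)*23)*t(Z(-4)) = (1*23)*(-15) = 23*(-15) = -345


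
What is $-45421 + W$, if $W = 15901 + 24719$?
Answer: $-4801$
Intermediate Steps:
$W = 40620$
$-45421 + W = -45421 + 40620 = -4801$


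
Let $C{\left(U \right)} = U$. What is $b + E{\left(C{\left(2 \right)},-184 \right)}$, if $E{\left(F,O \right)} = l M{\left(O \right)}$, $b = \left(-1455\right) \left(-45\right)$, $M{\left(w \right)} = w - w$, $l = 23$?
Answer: $65475$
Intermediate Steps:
$M{\left(w \right)} = 0$
$b = 65475$
$E{\left(F,O \right)} = 0$ ($E{\left(F,O \right)} = 23 \cdot 0 = 0$)
$b + E{\left(C{\left(2 \right)},-184 \right)} = 65475 + 0 = 65475$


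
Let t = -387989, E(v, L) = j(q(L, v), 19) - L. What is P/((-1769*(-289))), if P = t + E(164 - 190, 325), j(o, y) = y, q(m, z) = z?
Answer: -388295/511241 ≈ -0.75951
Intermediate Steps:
E(v, L) = 19 - L
P = -388295 (P = -387989 + (19 - 1*325) = -387989 + (19 - 325) = -387989 - 306 = -388295)
P/((-1769*(-289))) = -388295/((-1769*(-289))) = -388295/511241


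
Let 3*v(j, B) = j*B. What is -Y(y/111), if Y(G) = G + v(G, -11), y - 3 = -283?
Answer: -2240/333 ≈ -6.7267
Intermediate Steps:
y = -280 (y = 3 - 283 = -280)
v(j, B) = B*j/3 (v(j, B) = (j*B)/3 = (B*j)/3 = B*j/3)
Y(G) = -8*G/3 (Y(G) = G + (⅓)*(-11)*G = G - 11*G/3 = -8*G/3)
-Y(y/111) = -(-8)*(-280/111)/3 = -(-8)*(-280*1/111)/3 = -(-8)*(-280)/(3*111) = -1*2240/333 = -2240/333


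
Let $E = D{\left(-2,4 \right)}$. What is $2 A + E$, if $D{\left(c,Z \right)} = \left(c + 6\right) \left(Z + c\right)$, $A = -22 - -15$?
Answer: $-6$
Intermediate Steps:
$A = -7$ ($A = -22 + 15 = -7$)
$D{\left(c,Z \right)} = \left(6 + c\right) \left(Z + c\right)$
$E = 8$ ($E = \left(-2\right)^{2} + 6 \cdot 4 + 6 \left(-2\right) + 4 \left(-2\right) = 4 + 24 - 12 - 8 = 8$)
$2 A + E = 2 \left(-7\right) + 8 = -14 + 8 = -6$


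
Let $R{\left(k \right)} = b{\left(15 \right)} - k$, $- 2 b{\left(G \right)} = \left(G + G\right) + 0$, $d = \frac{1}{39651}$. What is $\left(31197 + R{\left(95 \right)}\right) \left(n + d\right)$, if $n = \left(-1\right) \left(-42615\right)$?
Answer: $\frac{52528554626842}{39651} \approx 1.3248 \cdot 10^{9}$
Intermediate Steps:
$d = \frac{1}{39651} \approx 2.522 \cdot 10^{-5}$
$n = 42615$
$b{\left(G \right)} = - G$ ($b{\left(G \right)} = - \frac{\left(G + G\right) + 0}{2} = - \frac{2 G + 0}{2} = - \frac{2 G}{2} = - G$)
$R{\left(k \right)} = -15 - k$ ($R{\left(k \right)} = \left(-1\right) 15 - k = -15 - k$)
$\left(31197 + R{\left(95 \right)}\right) \left(n + d\right) = \left(31197 - 110\right) \left(42615 + \frac{1}{39651}\right) = \left(31197 - 110\right) \frac{1689727366}{39651} = 31087 \cdot \frac{1689727366}{39651} = \frac{52528554626842}{39651}$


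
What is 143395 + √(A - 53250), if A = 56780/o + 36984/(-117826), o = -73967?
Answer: 143395 + I*√3498878620450855725106/256330463 ≈ 1.434e+5 + 230.76*I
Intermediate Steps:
A = -277228112/256330463 (A = 56780/(-73967) + 36984/(-117826) = 56780*(-1/73967) + 36984*(-1/117826) = -3340/4351 - 18492/58913 = -277228112/256330463 ≈ -1.0815)
143395 + √(A - 53250) = 143395 + √(-277228112/256330463 - 53250) = 143395 + √(-13649874382862/256330463) = 143395 + I*√3498878620450855725106/256330463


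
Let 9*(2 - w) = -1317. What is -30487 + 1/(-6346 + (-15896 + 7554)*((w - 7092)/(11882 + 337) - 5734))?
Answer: -53454578221475755/1753356454276 ≈ -30487.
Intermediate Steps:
w = 445/3 (w = 2 - ⅑*(-1317) = 2 + 439/3 = 445/3 ≈ 148.33)
-30487 + 1/(-6346 + (-15896 + 7554)*((w - 7092)/(11882 + 337) - 5734)) = -30487 + 1/(-6346 + (-15896 + 7554)*((445/3 - 7092)/(11882 + 337) - 5734)) = -30487 + 1/(-6346 - 8342*(-20831/3/12219 - 5734)) = -30487 + 1/(-6346 - 8342*(-20831/3*1/12219 - 5734)) = -30487 + 1/(-6346 - 8342*(-20831/36657 - 5734)) = -30487 + 1/(-6346 - 8342*(-210212069/36657)) = -30487 + 1/(-6346 + 1753589079598/36657) = -30487 + 1/(1753356454276/36657) = -30487 + 36657/1753356454276 = -53454578221475755/1753356454276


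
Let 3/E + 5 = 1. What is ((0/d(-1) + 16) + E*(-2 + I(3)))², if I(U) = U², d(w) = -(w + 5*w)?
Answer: 1849/16 ≈ 115.56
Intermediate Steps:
E = -¾ (E = 3/(-5 + 1) = 3/(-4) = 3*(-¼) = -¾ ≈ -0.75000)
d(w) = -6*w
((0/d(-1) + 16) + E*(-2 + I(3)))² = ((0/((-6*(-1))) + 16) - 3*(-2 + 3²)/4)² = ((0/6 + 16) - 3*(-2 + 9)/4)² = ((0*(⅙) + 16) - ¾*7)² = ((0 + 16) - 21/4)² = (16 - 21/4)² = (43/4)² = 1849/16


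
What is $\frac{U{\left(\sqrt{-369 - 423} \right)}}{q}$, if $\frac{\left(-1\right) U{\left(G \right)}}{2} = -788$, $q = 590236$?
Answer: $\frac{394}{147559} \approx 0.0026701$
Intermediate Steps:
$U{\left(G \right)} = 1576$ ($U{\left(G \right)} = \left(-2\right) \left(-788\right) = 1576$)
$\frac{U{\left(\sqrt{-369 - 423} \right)}}{q} = \frac{1576}{590236} = 1576 \cdot \frac{1}{590236} = \frac{394}{147559}$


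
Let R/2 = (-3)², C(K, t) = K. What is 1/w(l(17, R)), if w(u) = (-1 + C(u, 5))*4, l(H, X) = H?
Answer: 1/64 ≈ 0.015625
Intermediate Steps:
R = 18 (R = 2*(-3)² = 2*9 = 18)
w(u) = -4 + 4*u (w(u) = (-1 + u)*4 = -4 + 4*u)
1/w(l(17, R)) = 1/(-4 + 4*17) = 1/(-4 + 68) = 1/64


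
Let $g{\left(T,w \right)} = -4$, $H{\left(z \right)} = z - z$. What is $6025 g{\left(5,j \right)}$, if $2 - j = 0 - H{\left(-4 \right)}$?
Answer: $-24100$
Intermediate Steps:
$H{\left(z \right)} = 0$
$j = 2$ ($j = 2 - \left(0 - 0\right) = 2 - \left(0 + 0\right) = 2 - 0 = 2 + 0 = 2$)
$6025 g{\left(5,j \right)} = 6025 \left(-4\right) = -24100$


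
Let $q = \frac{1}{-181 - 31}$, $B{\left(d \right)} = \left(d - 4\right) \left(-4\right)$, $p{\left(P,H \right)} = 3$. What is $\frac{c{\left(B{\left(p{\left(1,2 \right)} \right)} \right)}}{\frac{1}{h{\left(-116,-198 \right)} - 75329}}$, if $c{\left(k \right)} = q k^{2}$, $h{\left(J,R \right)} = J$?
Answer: $\frac{301780}{53} \approx 5694.0$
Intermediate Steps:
$B{\left(d \right)} = 16 - 4 d$ ($B{\left(d \right)} = \left(-4 + d\right) \left(-4\right) = 16 - 4 d$)
$q = - \frac{1}{212}$ ($q = \frac{1}{-212} = - \frac{1}{212} \approx -0.004717$)
$c{\left(k \right)} = - \frac{k^{2}}{212}$
$\frac{c{\left(B{\left(p{\left(1,2 \right)} \right)} \right)}}{\frac{1}{h{\left(-116,-198 \right)} - 75329}} = \frac{\left(- \frac{1}{212}\right) \left(16 - 12\right)^{2}}{\frac{1}{-116 - 75329}} = \frac{\left(- \frac{1}{212}\right) \left(16 - 12\right)^{2}}{\frac{1}{-75445}} = \frac{\left(- \frac{1}{212}\right) 4^{2}}{- \frac{1}{75445}} = \left(- \frac{1}{212}\right) 16 \left(-75445\right) = \left(- \frac{4}{53}\right) \left(-75445\right) = \frac{301780}{53}$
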